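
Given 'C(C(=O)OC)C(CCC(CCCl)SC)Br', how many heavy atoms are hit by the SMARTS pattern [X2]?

The query [X2] means: any atom with exactly two total connections (bonds + H).
Check the 15 heavy atoms by environment: 9× C (X4) → no; 1× S (X2) → match; 1× C (X3) → no; 1× O (X1) → no; 1× O (X2) → match; 1× Cl (X1) → no; 1× Br (X1) → no.
Summing the matching environments: 1 + 1 = 2 matching atoms.

2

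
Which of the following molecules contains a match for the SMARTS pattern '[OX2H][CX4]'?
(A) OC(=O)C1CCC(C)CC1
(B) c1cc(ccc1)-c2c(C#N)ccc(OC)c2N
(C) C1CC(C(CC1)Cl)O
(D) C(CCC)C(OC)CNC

C

[OX2H][CX4] describes a hydroxyl oxygen bound to an sp3 (X4) carbon (an aliphatic alcohol).
(A) has a carboxylic acid group (-C(=O)OH) but the -OH is on a CX3 carbonyl carbon, not a CX4 carbon.
(B) has a methoxy ether (-OCH3) but the oxygen has H0 (ether), not H1.
(C) contains a hydroxyl group (-OH), which satisfies every atom and bond constraint.
(D) has a methoxy ether (-OCH3) but the oxygen has H0 (ether), not H1.
So the answer is (C).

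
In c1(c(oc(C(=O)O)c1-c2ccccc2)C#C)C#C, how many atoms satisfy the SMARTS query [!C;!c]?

3

The query [!C;!c] means: neither aliphatic nor aromatic carbon — same as [!#6].
Check the 18 heavy atoms by environment: 1× o (aromatic) → match; 10× c (aromatic) → no; 5× C → no; 2× O → match.
Summing the matching environments: 1 + 2 = 3 matching atoms.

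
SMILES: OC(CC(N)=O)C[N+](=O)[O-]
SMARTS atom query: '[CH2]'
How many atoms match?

2

Check the 10 heavy atoms by environment: 2× C (H2) → match; 1× C (H1) → no; 1× N (charge +1, H0) → no; 1× O (charge -1, H0) → no; 2× O (H0) → no; 1× C (H0) → no; 1× N (H2) → no; 1× O (H1) → no.
That gives 2 matching atoms.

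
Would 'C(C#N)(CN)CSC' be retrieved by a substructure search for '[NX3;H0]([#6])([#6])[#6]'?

No

The pattern [NX3;H0]([#6])([#6])[#6] describes a trivalent nitrogen with no H, bonded to three carbons — a tertiary amine.
The closest candidate here is a primary amino group (-NH2), but the nitrogen has H2, not H0 with three carbons. No other fragment satisfies the full query, so there is no match.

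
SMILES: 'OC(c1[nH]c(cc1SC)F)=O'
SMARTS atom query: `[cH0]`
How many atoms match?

3

The query [cH0] means: aromatic carbon with no attached hydrogen (substituted or ring-fusion).
Check the 11 heavy atoms by environment: 1× n (aromatic, H1) → no; 3× c (aromatic, H0) → match; 1× c (aromatic, H1) → no; 1× C (H0) → no; 1× O (H0) → no; 1× O (H1) → no; 1× F (H0) → no; 1× S (H0) → no; 1× C (H3) → no.
That gives 3 matching atoms.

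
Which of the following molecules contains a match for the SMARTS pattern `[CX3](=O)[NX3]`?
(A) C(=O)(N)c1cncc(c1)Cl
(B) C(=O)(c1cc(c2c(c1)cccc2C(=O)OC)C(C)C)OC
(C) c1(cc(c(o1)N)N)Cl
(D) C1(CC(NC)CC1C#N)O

[CX3](=O)[NX3] describes a carbonyl carbon bonded to a trivalent nitrogen (an amide).
(A) contains a primary amide (-C(=O)NH2), which satisfies every atom and bond constraint.
(B) has a methyl-ester group (-C(=O)OCH3) but the carbonyl is bonded to O, not to an NX3 nitrogen.
(C) has a primary amino group (-NH2) but the -NH2 is not attached to a carbonyl carbon.
(D) has a nitrile (-C#N) but the nitrile N is NX1 (triple-bonded), not NX3.
So the answer is (A).

A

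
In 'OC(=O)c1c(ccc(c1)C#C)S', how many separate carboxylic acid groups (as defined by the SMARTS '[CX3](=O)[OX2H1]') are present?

[CX3](=O)[OX2H1] is the SMARTS for a carboxylic acid: an sp2 carbon double-bonded to O and single-bonded to an -OH oxygen.
Exactly one fragment in the molecule meets all constraints, giving 1 match.

1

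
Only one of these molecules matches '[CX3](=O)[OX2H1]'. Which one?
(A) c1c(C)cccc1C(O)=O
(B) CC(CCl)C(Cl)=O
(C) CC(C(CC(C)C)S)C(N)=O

[CX3](=O)[OX2H1] describes an sp2 carbon double-bonded to O and single-bonded to an -OH oxygen (a carboxylic acid).
(A) contains a carboxylic acid group (-C(=O)OH), which satisfies every atom and bond constraint.
(B) has an acyl chloride (-C(=O)Cl) but the carbonyl is bonded to Cl, not to an -OH oxygen.
(C) has a primary amide (-C(=O)NH2) but the carbonyl is bonded to N, not to an -OH oxygen.
So the answer is (A).

A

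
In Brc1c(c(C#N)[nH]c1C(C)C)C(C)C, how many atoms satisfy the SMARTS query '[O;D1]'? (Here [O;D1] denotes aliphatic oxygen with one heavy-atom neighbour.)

0

The query [O;D1] means: aliphatic oxygen bonded to exactly one heavy atom.
Check the 14 heavy atoms by environment: 1× n (aromatic, D2) → no; 4× c (aromatic, D3) → no; 1× Br (D1) → no; 2× C (D3) → no; 4× C (D1) → no; 1× C (D2) → no; 1× N (D1) → no.
No environment satisfies the query, so 0 matching atoms.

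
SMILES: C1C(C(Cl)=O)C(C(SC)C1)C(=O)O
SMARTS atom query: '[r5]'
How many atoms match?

5

The query [r5] means: r5 matches atoms in a five-membered ring.
Check the 13 heavy atoms by environment: 5× C (in 5-ring) → match; 3× C (acyclic) → no; 3× O (acyclic) → no; 1× Cl (acyclic) → no; 1× S (acyclic) → no.
That gives 5 matching atoms.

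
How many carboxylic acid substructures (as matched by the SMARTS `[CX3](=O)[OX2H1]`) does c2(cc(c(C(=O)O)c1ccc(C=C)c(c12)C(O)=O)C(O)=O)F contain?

3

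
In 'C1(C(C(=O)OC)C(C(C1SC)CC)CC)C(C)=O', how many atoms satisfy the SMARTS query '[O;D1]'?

Check the 18 heavy atoms by environment: 7× C (D3) → no; 2× C (D2) → no; 5× C (D1) → no; 2× O (D1) → match; 1× O (D2) → no; 1× S (D2) → no.
That gives 2 matching atoms.

2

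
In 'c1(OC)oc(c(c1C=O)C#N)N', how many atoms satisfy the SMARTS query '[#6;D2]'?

2

The query [#6;D2] means: any carbon bonded to exactly two heavy atoms.
Check the 12 heavy atoms by environment: 1× o (aromatic, D2) → no; 4× c (aromatic, D3) → no; 2× C (D2) → match; 2× N (D1) → no; 1× O (D2) → no; 1× C (D1) → no; 1× O (D1) → no.
That gives 2 matching atoms.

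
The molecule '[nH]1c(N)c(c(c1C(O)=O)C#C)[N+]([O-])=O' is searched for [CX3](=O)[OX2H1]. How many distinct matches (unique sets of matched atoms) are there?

1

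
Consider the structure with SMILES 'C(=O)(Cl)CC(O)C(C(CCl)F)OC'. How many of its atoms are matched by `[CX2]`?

The query [CX2] means: C with X2: aliphatic carbon with exactly 2 total connections.
Check the 13 heavy atoms by environment: 6× C (X4) → no; 1× F (X1) → no; 2× O (X2) → no; 2× Cl (X1) → no; 1× C (X3) → no; 1× O (X1) → no.
No environment satisfies the query, so 0 matching atoms.

0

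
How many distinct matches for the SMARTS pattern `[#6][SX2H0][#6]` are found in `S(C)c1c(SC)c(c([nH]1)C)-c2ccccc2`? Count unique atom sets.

2

[#6][SX2H0][#6] is the SMARTS for a thioether: an aliphatic sulfur bridging two carbons with no H on the sulfur.
The molecule carries 2 separate instances of a methylthio ether (-SCH3) meeting every constraint; each maps to a distinct set of atoms, giving 2 matches.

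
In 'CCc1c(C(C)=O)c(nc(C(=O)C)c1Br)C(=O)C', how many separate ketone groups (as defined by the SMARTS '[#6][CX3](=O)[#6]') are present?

3

[#6][CX3](=O)[#6] is the SMARTS for a ketone: a carbonyl carbon (no H) flanked by two carbons.
The molecule carries 3 separate instances of an acetyl/ketone group (-C(=O)CH3) meeting every constraint; each maps to a distinct set of atoms, giving 3 matches.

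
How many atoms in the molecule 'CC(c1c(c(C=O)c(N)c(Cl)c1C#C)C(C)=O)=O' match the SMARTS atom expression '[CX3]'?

3

The query [CX3] means: C with X3: aliphatic carbon with exactly 3 total connections.
Check the 18 heavy atoms by environment: 6× c (aromatic, X3) → no; 1× N (X3) → no; 3× C (X3) → match; 3× O (X1) → no; 2× C (X4) → no; 2× C (X2) → no; 1× Cl (X1) → no.
That gives 3 matching atoms.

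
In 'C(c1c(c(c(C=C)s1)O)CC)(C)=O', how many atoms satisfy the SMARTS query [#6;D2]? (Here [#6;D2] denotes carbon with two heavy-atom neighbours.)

2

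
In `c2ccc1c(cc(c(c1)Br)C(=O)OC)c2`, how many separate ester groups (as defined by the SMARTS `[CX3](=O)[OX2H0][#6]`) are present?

1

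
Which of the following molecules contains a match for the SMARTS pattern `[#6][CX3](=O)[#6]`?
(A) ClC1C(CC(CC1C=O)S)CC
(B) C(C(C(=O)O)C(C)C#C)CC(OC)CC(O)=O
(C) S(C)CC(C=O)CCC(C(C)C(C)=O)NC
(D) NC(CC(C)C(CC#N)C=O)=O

C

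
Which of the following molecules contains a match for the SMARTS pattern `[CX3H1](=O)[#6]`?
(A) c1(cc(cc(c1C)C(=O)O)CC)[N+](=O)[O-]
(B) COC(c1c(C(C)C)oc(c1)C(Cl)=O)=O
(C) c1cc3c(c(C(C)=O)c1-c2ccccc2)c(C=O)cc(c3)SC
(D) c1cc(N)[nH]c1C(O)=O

[CX3H1](=O)[#6] describes an sp2 carbon with one H, double-bonded to O and single-bonded to carbon (an aldehyde).
(A) has a carboxylic acid group (-C(=O)OH) but the carbonyl carbon has H0 and is bonded to O, not H1.
(B) has a methyl-ester group (-C(=O)OCH3) but the carbonyl carbon has H0, not H1.
(C) contains an aldehyde (-CHO), which satisfies every atom and bond constraint.
(D) has a carboxylic acid group (-C(=O)OH) but the carbonyl carbon has H0 and is bonded to O, not H1.
So the answer is (C).

C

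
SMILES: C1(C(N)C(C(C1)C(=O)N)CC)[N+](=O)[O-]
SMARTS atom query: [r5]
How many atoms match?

5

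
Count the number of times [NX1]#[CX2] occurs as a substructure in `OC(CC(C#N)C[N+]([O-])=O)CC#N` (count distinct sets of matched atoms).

2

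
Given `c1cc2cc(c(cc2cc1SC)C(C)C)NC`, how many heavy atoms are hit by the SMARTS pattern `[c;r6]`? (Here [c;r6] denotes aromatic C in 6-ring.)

10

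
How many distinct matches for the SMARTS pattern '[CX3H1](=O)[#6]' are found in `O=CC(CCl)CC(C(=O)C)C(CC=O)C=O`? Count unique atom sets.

[CX3H1](=O)[#6] is the SMARTS for an aldehyde: an sp2 carbon with one H, double-bonded to O and single-bonded to carbon.
The molecule carries 3 separate instances of an aldehyde (-CHO) meeting every constraint; each maps to a distinct set of atoms, giving 3 matches.

3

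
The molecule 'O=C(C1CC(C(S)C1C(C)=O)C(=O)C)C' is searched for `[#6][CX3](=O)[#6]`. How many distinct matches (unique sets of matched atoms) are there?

3

[#6][CX3](=O)[#6] is the SMARTS for a ketone: a carbonyl carbon (no H) flanked by two carbons.
The molecule carries 3 separate instances of an acetyl/ketone group (-C(=O)CH3) meeting every constraint; each maps to a distinct set of atoms, giving 3 matches.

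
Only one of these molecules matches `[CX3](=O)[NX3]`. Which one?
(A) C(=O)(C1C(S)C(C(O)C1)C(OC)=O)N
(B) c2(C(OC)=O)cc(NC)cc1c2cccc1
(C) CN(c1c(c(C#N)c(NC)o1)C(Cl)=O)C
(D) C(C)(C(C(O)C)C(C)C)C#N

A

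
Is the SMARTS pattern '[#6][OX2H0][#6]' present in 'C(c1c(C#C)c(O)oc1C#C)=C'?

No

The pattern [#6][OX2H0][#6] describes an aliphatic oxygen bridging two carbons with no H on the oxygen — an ether.
The closest candidate here is a hydroxyl group (-OH), but the oxygen has H1, not H0 bridging two carbons. No other fragment satisfies the full query, so there is no match.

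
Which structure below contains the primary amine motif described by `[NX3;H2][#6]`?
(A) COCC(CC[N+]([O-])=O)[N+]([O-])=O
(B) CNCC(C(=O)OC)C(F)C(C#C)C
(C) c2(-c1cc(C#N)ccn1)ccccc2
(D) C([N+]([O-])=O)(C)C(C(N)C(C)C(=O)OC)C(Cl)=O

D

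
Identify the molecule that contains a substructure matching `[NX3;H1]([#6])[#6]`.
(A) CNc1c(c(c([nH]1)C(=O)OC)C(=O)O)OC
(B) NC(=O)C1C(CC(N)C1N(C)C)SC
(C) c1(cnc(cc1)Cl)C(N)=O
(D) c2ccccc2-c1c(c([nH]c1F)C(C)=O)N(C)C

A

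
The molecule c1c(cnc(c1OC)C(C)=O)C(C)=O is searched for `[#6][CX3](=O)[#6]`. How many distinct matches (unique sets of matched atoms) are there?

[#6][CX3](=O)[#6] is the SMARTS for a ketone: a carbonyl carbon (no H) flanked by two carbons.
The molecule carries 2 separate instances of an acetyl/ketone group (-C(=O)CH3) meeting every constraint; each maps to a distinct set of atoms, giving 2 matches.

2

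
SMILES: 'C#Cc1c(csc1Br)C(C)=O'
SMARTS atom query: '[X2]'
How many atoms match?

Check the 11 heavy atoms by environment: 1× s (aromatic, X2) → match; 4× c (aromatic, X3) → no; 1× Br (X1) → no; 2× C (X2) → match; 1× C (X3) → no; 1× O (X1) → no; 1× C (X4) → no.
Summing the matching environments: 1 + 2 = 3 matching atoms.

3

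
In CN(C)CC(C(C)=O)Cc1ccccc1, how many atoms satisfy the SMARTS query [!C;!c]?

Check the 15 heavy atoms by environment: 7× C → no; 1× O → match; 1× N → match; 6× c (aromatic) → no.
Summing the matching environments: 1 + 1 = 2 matching atoms.

2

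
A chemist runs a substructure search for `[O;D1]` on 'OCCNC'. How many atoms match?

1

The query [O;D1] means: aliphatic oxygen bonded to exactly one heavy atom.
Check the 5 heavy atoms by environment: 2× C (D2) → no; 1× O (D1) → match; 1× N (D2) → no; 1× C (D1) → no.
That gives 1 matching atom.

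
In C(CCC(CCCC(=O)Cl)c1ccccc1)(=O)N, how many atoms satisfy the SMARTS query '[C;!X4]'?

The query [C;!X4] means: aliphatic carbon that does not have four total connections.
Check the 18 heavy atoms by environment: 6× C (X4) → no; 2× C (X3) → match; 2× O (X1) → no; 1× N (X3) → no; 6× c (aromatic, X3) → no; 1× Cl (X1) → no.
That gives 2 matching atoms.

2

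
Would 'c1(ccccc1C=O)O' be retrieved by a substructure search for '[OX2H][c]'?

The pattern [OX2H][c] describes a hydroxyl oxygen attached to an aromatic carbon — a phenol.
The molecule carries a hydroxyl group (-OH), whose atoms satisfy every constraint of the query, so the pattern matches.

Yes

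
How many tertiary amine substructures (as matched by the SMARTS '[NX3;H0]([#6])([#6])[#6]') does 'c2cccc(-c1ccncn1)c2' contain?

[NX3;H0]([#6])([#6])[#6] is the SMARTS for a tertiary amine: a trivalent nitrogen with no H, bonded to three carbons.
No fragment in the molecule satisfies every constraint, giving 0 matches.

0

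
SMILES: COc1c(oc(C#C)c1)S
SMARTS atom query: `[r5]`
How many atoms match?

Check the 10 heavy atoms by environment: 1× o (aromatic, in 5-ring) → match; 4× c (aromatic, in 5-ring) → match; 3× C (acyclic) → no; 1× O (acyclic) → no; 1× S (acyclic) → no.
Summing the matching environments: 1 + 4 = 5 matching atoms.

5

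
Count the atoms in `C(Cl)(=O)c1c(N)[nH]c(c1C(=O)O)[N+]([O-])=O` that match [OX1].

4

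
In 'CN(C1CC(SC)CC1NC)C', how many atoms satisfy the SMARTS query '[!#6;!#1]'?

The query [!#6;!#1] means: not carbon and not hydrogen — any heteroatom.
Check the 12 heavy atoms by environment: 9× C → no; 2× N → match; 1× S → match.
Summing the matching environments: 2 + 1 = 3 matching atoms.

3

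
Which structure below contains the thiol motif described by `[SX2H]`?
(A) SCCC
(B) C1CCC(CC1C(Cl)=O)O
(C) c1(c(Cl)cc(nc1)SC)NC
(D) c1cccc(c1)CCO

[SX2H] describes an aliphatic sulfur with two connections, one being H (a thiol).
(A) contains a thiol (-SH), which satisfies every atom and bond constraint.
(B) has a hydroxyl group (-OH) but it is an -OH, not an -SH.
(C) has a methylthio ether (-SCH3) but the sulfur has H0 (bonded to two carbons), not H1.
(D) has a hydroxyl group (-OH) but it is an -OH, not an -SH.
So the answer is (A).

A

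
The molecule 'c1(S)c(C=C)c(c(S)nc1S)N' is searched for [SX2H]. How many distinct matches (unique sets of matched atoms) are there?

3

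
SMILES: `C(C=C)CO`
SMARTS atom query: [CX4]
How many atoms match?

The query [CX4] means: C with X4: aliphatic carbon with exactly 4 total connections (bonds + H).
Check the 5 heavy atoms by environment: 2× C (X4) → match; 1× O (X2) → no; 2× C (X3) → no.
That gives 2 matching atoms.

2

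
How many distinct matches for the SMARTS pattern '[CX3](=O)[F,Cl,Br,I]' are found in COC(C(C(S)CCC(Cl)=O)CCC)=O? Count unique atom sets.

1

[CX3](=O)[F,Cl,Br,I] is the SMARTS for an acyl halide: a carbonyl carbon bonded to a halogen.
Exactly one fragment in the molecule meets all constraints, giving 1 match.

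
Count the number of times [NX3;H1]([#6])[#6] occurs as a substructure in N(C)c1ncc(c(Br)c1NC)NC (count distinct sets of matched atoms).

3

[NX3;H1]([#6])[#6] is the SMARTS for a secondary amine: a trivalent nitrogen with one H, bonded to two carbons.
The molecule carries 3 separate instances of an N-methylamino group (-NHCH3) meeting every constraint; each maps to a distinct set of atoms, giving 3 matches.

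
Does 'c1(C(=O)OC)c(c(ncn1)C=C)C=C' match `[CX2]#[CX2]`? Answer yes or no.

The pattern [CX2]#[CX2] describes a carbon-carbon triple bond — an alkyne.
The closest candidate here is a vinyl group (-CH=CH2), but the C=C is a double bond; both carbons are CX3, not CX2. No other fragment satisfies the full query, so there is no match.

No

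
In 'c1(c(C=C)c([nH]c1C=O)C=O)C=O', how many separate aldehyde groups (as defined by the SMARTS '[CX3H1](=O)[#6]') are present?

3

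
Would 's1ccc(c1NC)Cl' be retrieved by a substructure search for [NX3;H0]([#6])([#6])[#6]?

No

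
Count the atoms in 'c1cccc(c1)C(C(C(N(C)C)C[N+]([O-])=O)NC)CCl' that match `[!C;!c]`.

Check the 20 heavy atoms by environment: 8× C → no; 6× c (aromatic) → no; 2× N → match; 1× N (charge +1) → match; 1× O (charge -1) → match; 1× O → match; 1× Cl → match.
Summing the matching environments: 2 + 1 + 1 + 1 + 1 = 6 matching atoms.

6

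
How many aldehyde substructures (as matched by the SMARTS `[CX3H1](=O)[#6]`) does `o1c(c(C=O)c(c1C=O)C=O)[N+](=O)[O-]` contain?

3

[CX3H1](=O)[#6] is the SMARTS for an aldehyde: an sp2 carbon with one H, double-bonded to O and single-bonded to carbon.
The molecule carries 3 separate instances of an aldehyde (-CHO) meeting every constraint; each maps to a distinct set of atoms, giving 3 matches.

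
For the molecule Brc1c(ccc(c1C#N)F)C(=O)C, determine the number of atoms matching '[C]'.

3

The query [C] means: uppercase C matches aliphatic (non-aromatic) carbon only.
Check the 13 heavy atoms by environment: 6× c (aromatic) → no; 1× F → no; 3× C → match; 1× O → no; 1× N → no; 1× Br → no.
That gives 3 matching atoms.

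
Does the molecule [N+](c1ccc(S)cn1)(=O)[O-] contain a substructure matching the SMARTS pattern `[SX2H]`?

Yes

The pattern [SX2H] describes an aliphatic sulfur with two connections, one being H — a thiol.
The molecule carries a thiol (-SH), whose atoms satisfy every constraint of the query, so the pattern matches.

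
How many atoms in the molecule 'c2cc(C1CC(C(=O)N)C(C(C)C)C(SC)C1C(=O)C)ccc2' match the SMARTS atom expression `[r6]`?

The query [r6] means: r6 matches atoms in a six-membered ring.
Check the 23 heavy atoms by environment: 6× C (in 6-ring) → match; 6× c (aromatic, in 6-ring) → match; 7× C (acyclic) → no; 2× O (acyclic) → no; 1× N (acyclic) → no; 1× S (acyclic) → no.
Summing the matching environments: 6 + 6 = 12 matching atoms.

12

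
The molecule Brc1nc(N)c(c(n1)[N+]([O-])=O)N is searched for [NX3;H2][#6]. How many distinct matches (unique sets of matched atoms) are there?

2

[NX3;H2][#6] is the SMARTS for a primary amine: a trivalent nitrogen with two H attached to carbon.
The molecule carries 2 separate instances of a primary amino group (-NH2) meeting every constraint; each maps to a distinct set of atoms, giving 2 matches.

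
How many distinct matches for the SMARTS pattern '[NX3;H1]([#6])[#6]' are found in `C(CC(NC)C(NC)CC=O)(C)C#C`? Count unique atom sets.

2

[NX3;H1]([#6])[#6] is the SMARTS for a secondary amine: a trivalent nitrogen with one H, bonded to two carbons.
The molecule carries 2 separate instances of an N-methylamino group (-NHCH3) meeting every constraint; each maps to a distinct set of atoms, giving 2 matches.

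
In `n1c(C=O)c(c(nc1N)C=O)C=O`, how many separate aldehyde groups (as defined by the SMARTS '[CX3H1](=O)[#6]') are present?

3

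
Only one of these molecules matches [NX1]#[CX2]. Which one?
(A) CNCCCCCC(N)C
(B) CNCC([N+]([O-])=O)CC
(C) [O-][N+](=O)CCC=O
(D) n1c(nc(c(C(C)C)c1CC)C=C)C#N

[NX1]#[CX2] describes a nitrogen triple-bonded to a two-connected carbon (a nitrile).
(A) has a primary amino group (-NH2) but the nitrogen is NX3 (three connections), not NX1 triple-bonded.
(B) has a nitro group (-[N+](=O)[O-]) but there is no C#N triple bond.
(C) has a nitro group (-[N+](=O)[O-]) but there is no C#N triple bond.
(D) contains a nitrile (-C#N), which satisfies every atom and bond constraint.
So the answer is (D).

D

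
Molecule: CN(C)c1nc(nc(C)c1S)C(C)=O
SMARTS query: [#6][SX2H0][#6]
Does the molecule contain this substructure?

The pattern [#6][SX2H0][#6] describes an aliphatic sulfur bridging two carbons with no H on the sulfur — a thioether.
The closest candidate here is a thiol (-SH), but the sulfur has H1, not H0 bridging two carbons. No other fragment satisfies the full query, so there is no match.

No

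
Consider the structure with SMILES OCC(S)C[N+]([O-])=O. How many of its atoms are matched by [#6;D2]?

2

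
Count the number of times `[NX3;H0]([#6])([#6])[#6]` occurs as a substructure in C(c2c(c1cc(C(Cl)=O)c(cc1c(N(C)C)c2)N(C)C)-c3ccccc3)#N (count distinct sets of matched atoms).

2

[NX3;H0]([#6])([#6])[#6] is the SMARTS for a tertiary amine: a trivalent nitrogen with no H, bonded to three carbons.
The molecule carries 2 separate instances of a dimethylamino group (-N(CH3)2) meeting every constraint; each maps to a distinct set of atoms, giving 2 matches.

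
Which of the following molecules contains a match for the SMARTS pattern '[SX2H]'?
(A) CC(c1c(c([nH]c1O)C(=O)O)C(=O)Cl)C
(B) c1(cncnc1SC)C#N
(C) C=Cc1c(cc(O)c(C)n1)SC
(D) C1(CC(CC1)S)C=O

D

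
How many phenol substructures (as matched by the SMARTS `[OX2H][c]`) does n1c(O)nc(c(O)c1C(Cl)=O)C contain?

[OX2H][c] is the SMARTS for a phenol: a hydroxyl oxygen attached to an aromatic carbon.
The molecule carries 2 separate instances of a hydroxyl group (-OH) meeting every constraint; each maps to a distinct set of atoms, giving 2 matches.

2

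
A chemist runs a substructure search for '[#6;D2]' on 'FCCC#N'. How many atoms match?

The query [#6;D2] means: any carbon bonded to exactly two heavy atoms.
Check the 5 heavy atoms by environment: 3× C (D2) → match; 1× F (D1) → no; 1× N (D1) → no.
That gives 3 matching atoms.

3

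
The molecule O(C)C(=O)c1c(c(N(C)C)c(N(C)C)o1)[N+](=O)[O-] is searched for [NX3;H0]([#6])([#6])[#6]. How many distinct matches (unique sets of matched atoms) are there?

[NX3;H0]([#6])([#6])[#6] is the SMARTS for a tertiary amine: a trivalent nitrogen with no H, bonded to three carbons.
The molecule carries 2 separate instances of a dimethylamino group (-N(CH3)2) meeting every constraint; each maps to a distinct set of atoms, giving 2 matches.

2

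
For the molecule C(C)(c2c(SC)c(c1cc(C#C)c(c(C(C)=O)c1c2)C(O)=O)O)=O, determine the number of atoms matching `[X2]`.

The query [X2] means: any atom with exactly two total connections (bonds + H).
Check the 24 heavy atoms by environment: 10× c (aromatic, X3) → no; 3× C (X3) → no; 3× O (X1) → no; 2× O (X2) → match; 1× S (X2) → match; 3× C (X4) → no; 2× C (X2) → match.
Summing the matching environments: 2 + 1 + 2 = 5 matching atoms.

5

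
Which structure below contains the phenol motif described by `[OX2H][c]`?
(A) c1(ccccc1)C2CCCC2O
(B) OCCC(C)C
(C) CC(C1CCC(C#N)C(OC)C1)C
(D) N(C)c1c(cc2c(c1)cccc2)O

[OX2H][c] describes a hydroxyl oxygen attached to an aromatic carbon (a phenol).
(A) has a hydroxyl group (-OH) but the -OH is on an aliphatic carbon, not an aromatic c.
(B) has a hydroxyl group (-OH) but the -OH is on an aliphatic carbon, not an aromatic c.
(C) has a methoxy ether (-OCH3) but the oxygen has H0, not H1.
(D) contains a hydroxyl group (-OH), which satisfies every atom and bond constraint.
So the answer is (D).

D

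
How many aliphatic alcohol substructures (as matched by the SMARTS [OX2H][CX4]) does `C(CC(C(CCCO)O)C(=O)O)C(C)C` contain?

[OX2H][CX4] is the SMARTS for an aliphatic alcohol: a hydroxyl oxygen bound to an sp3 (X4) carbon.
The molecule carries 2 separate instances of a hydroxyl group (-OH) meeting every constraint; each maps to a distinct set of atoms, giving 2 matches.

2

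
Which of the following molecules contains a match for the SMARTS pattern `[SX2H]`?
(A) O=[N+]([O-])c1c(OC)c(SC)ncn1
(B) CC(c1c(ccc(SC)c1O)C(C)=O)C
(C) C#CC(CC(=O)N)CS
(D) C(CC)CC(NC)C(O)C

C

[SX2H] describes an aliphatic sulfur with two connections, one being H (a thiol).
(A) has a methylthio ether (-SCH3) but the sulfur has H0 (bonded to two carbons), not H1.
(B) has a methylthio ether (-SCH3) but the sulfur has H0 (bonded to two carbons), not H1.
(C) contains a thiol (-SH), which satisfies every atom and bond constraint.
(D) has a hydroxyl group (-OH) but it is an -OH, not an -SH.
So the answer is (C).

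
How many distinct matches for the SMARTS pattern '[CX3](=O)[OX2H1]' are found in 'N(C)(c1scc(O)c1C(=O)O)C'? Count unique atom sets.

[CX3](=O)[OX2H1] is the SMARTS for a carboxylic acid: an sp2 carbon double-bonded to O and single-bonded to an -OH oxygen.
Exactly one fragment in the molecule meets all constraints, giving 1 match.

1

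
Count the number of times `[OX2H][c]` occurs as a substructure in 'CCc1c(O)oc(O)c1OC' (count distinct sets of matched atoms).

[OX2H][c] is the SMARTS for a phenol: a hydroxyl oxygen attached to an aromatic carbon.
The molecule carries 2 separate instances of a hydroxyl group (-OH) meeting every constraint; each maps to a distinct set of atoms, giving 2 matches.

2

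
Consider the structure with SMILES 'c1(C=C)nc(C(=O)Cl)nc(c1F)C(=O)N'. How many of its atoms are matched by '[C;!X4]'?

4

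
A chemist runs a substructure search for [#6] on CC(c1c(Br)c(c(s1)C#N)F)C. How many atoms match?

8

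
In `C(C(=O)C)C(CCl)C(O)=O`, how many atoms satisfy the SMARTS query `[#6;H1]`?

Check the 10 heavy atoms by environment: 2× C (H2) → no; 1× C (H1) → match; 2× C (H0) → no; 2× O (H0) → no; 1× C (H3) → no; 1× O (H1) → no; 1× Cl (H0) → no.
That gives 1 matching atom.

1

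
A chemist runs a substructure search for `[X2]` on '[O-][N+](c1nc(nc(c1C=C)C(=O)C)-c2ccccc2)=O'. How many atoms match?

2

Check the 20 heavy atoms by environment: 2× n (aromatic, X2) → match; 10× c (aromatic, X3) → no; 1× N (charge +1, X3) → no; 1× O (charge -1, X1) → no; 2× O (X1) → no; 3× C (X3) → no; 1× C (X4) → no.
That gives 2 matching atoms.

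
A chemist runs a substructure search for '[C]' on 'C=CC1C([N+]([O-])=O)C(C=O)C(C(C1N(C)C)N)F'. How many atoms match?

11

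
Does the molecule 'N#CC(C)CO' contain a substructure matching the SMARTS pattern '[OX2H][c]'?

The pattern [OX2H][c] describes a hydroxyl oxygen attached to an aromatic carbon — a phenol.
The closest candidate here is a hydroxyl group (-OH), but the -OH is on an aliphatic carbon, not an aromatic c. No other fragment satisfies the full query, so there is no match.

No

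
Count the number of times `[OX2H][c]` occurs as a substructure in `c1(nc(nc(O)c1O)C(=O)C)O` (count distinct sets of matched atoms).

[OX2H][c] is the SMARTS for a phenol: a hydroxyl oxygen attached to an aromatic carbon.
The molecule carries 3 separate instances of a hydroxyl group (-OH) meeting every constraint; each maps to a distinct set of atoms, giving 3 matches.

3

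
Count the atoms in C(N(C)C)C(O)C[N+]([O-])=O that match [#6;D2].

2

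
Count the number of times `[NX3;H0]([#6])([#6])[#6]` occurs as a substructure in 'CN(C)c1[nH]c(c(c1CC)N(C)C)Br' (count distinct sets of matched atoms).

[NX3;H0]([#6])([#6])[#6] is the SMARTS for a tertiary amine: a trivalent nitrogen with no H, bonded to three carbons.
The molecule carries 2 separate instances of a dimethylamino group (-N(CH3)2) meeting every constraint; each maps to a distinct set of atoms, giving 2 matches.

2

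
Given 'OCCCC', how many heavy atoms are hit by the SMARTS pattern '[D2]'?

The query [D2] means: atom with exactly two heavy-atom neighbours.
Check the 5 heavy atoms by environment: 3× C (D2) → match; 1× O (D1) → no; 1× C (D1) → no.
That gives 3 matching atoms.

3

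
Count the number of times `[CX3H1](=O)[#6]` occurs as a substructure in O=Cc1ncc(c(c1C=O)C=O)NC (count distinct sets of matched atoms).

3

[CX3H1](=O)[#6] is the SMARTS for an aldehyde: an sp2 carbon with one H, double-bonded to O and single-bonded to carbon.
The molecule carries 3 separate instances of an aldehyde (-CHO) meeting every constraint; each maps to a distinct set of atoms, giving 3 matches.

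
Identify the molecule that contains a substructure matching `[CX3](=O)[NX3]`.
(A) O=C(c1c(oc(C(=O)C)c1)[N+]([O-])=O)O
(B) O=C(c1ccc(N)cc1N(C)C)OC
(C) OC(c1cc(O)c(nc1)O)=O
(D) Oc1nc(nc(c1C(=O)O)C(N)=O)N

D

[CX3](=O)[NX3] describes a carbonyl carbon bonded to a trivalent nitrogen (an amide).
(A) has a carboxylic acid group (-C(=O)OH) but the carbonyl is bonded to O, not to an NX3 nitrogen.
(B) has a primary amino group (-NH2) but the -NH2 is not attached to a carbonyl carbon.
(C) has a carboxylic acid group (-C(=O)OH) but the carbonyl is bonded to O, not to an NX3 nitrogen.
(D) contains a primary amide (-C(=O)NH2), which satisfies every atom and bond constraint.
So the answer is (D).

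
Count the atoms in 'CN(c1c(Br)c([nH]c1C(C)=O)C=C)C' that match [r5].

Check the 14 heavy atoms by environment: 1× n (aromatic, in 5-ring) → match; 4× c (aromatic, in 5-ring) → match; 1× Br (acyclic) → no; 1× N (acyclic) → no; 6× C (acyclic) → no; 1× O (acyclic) → no.
Summing the matching environments: 1 + 4 = 5 matching atoms.

5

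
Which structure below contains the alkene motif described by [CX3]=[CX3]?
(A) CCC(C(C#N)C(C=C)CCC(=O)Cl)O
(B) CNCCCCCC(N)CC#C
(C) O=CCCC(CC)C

A

[CX3]=[CX3] describes a non-aromatic C=C double bond between two sp2 carbons (an alkene).
(A) contains a vinyl group (-CH=CH2), which satisfies every atom and bond constraint.
(B) has an ethynyl group (-C#CH) but the C-C bond is a triple bond, not a double bond.
(C) has an ethyl group (-CH2CH3) but its C-C bond is a single bond between CX4 carbons, not CX3=CX3.
So the answer is (A).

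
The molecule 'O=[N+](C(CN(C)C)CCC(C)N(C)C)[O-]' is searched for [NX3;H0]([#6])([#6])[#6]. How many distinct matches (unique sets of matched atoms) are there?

2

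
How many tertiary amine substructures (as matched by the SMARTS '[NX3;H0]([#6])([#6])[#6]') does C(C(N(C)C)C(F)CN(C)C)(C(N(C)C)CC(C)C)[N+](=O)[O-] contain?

[NX3;H0]([#6])([#6])[#6] is the SMARTS for a tertiary amine: a trivalent nitrogen with no H, bonded to three carbons.
The molecule carries 3 separate instances of a dimethylamino group (-N(CH3)2) meeting every constraint; each maps to a distinct set of atoms, giving 3 matches.

3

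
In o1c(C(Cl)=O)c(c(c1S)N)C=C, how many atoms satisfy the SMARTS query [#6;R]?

4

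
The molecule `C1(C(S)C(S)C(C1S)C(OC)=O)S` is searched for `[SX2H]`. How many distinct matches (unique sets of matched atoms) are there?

[SX2H] is the SMARTS for a thiol: an aliphatic sulfur with two connections, one being H.
The molecule carries 4 separate instances of a thiol (-SH) meeting every constraint; each maps to a distinct set of atoms, giving 4 matches.

4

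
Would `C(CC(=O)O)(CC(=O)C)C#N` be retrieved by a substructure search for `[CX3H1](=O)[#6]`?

No

The pattern [CX3H1](=O)[#6] describes an sp2 carbon with one H, double-bonded to O and single-bonded to carbon — an aldehyde.
The closest candidate here is a carboxylic acid group (-C(=O)OH), but the carbonyl carbon has H0 and is bonded to O, not H1. No other fragment satisfies the full query, so there is no match.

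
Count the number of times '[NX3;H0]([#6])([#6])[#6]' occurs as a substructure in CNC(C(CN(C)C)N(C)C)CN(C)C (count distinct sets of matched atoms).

3

[NX3;H0]([#6])([#6])[#6] is the SMARTS for a tertiary amine: a trivalent nitrogen with no H, bonded to three carbons.
The molecule carries 3 separate instances of a dimethylamino group (-N(CH3)2) meeting every constraint; each maps to a distinct set of atoms, giving 3 matches.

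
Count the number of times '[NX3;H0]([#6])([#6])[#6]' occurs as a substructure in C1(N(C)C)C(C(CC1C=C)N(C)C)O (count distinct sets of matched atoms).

2

[NX3;H0]([#6])([#6])[#6] is the SMARTS for a tertiary amine: a trivalent nitrogen with no H, bonded to three carbons.
The molecule carries 2 separate instances of a dimethylamino group (-N(CH3)2) meeting every constraint; each maps to a distinct set of atoms, giving 2 matches.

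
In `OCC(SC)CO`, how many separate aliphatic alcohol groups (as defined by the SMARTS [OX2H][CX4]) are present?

2

[OX2H][CX4] is the SMARTS for an aliphatic alcohol: a hydroxyl oxygen bound to an sp3 (X4) carbon.
The molecule carries 2 separate instances of a hydroxyl group (-OH) meeting every constraint; each maps to a distinct set of atoms, giving 2 matches.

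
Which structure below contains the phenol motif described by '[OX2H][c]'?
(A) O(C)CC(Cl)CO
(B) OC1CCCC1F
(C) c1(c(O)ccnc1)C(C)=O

C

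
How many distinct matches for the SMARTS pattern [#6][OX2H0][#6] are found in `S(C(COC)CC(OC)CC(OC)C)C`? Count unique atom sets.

[#6][OX2H0][#6] is the SMARTS for an ether: an aliphatic oxygen bridging two carbons with no H on the oxygen.
The molecule carries 3 separate instances of a methoxy ether (-OCH3) meeting every constraint; each maps to a distinct set of atoms, giving 3 matches.

3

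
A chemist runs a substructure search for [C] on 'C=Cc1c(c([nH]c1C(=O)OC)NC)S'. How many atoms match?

The query [C] means: uppercase C matches aliphatic (non-aromatic) carbon only.
Check the 14 heavy atoms by environment: 1× n (aromatic) → no; 4× c (aromatic) → no; 1× S → no; 5× C → match; 2× O → no; 1× N → no.
That gives 5 matching atoms.

5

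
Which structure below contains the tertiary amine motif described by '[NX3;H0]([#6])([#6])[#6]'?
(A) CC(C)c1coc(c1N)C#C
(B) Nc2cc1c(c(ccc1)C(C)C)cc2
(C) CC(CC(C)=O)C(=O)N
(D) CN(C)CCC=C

[NX3;H0]([#6])([#6])[#6] describes a trivalent nitrogen with no H, bonded to three carbons (a tertiary amine).
(A) has a primary amino group (-NH2) but the nitrogen has H2, not H0 with three carbons.
(B) has a primary amino group (-NH2) but the nitrogen has H2, not H0 with three carbons.
(C) has a primary amide (-C(=O)NH2) but the amide nitrogen has H2 and only one carbon neighbour.
(D) contains a dimethylamino group (-N(CH3)2), which satisfies every atom and bond constraint.
So the answer is (D).

D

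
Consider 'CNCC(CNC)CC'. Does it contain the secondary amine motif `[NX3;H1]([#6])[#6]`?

Yes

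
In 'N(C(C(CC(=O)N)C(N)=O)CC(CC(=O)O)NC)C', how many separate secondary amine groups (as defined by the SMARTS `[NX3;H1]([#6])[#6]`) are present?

2

[NX3;H1]([#6])[#6] is the SMARTS for a secondary amine: a trivalent nitrogen with one H, bonded to two carbons.
The molecule carries 2 separate instances of an N-methylamino group (-NHCH3) meeting every constraint; each maps to a distinct set of atoms, giving 2 matches.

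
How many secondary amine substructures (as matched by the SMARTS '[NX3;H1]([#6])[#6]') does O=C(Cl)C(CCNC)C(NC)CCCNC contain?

[NX3;H1]([#6])[#6] is the SMARTS for a secondary amine: a trivalent nitrogen with one H, bonded to two carbons.
The molecule carries 3 separate instances of an N-methylamino group (-NHCH3) meeting every constraint; each maps to a distinct set of atoms, giving 3 matches.

3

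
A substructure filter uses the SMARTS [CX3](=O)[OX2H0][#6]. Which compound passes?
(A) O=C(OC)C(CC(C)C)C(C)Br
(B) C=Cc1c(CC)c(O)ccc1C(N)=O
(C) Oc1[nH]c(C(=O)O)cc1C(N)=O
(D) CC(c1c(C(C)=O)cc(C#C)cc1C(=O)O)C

[CX3](=O)[OX2H0][#6] describes a carbonyl carbon bonded to an oxygen that is itself bonded to carbon (no H on that O) (an ester).
(A) contains a methyl-ester group (-C(=O)OCH3), which satisfies every atom and bond constraint.
(B) has a primary amide (-C(=O)NH2) but the carbonyl is bonded to N, not to an O-C linkage.
(C) has a carboxylic acid group (-C(=O)OH) but the singly-bonded O carries H (OX2H1, not H0).
(D) has a carboxylic acid group (-C(=O)OH) but the singly-bonded O carries H (OX2H1, not H0).
So the answer is (A).

A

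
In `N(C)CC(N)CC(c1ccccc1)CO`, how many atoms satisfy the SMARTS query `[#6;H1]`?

The query [#6;H1] means: any carbon bearing exactly one hydrogen.
Check the 15 heavy atoms by environment: 3× C (H2) → no; 2× C (H1) → match; 1× c (aromatic, H0) → no; 5× c (aromatic, H1) → match; 1× N (H2) → no; 1× N (H1) → no; 1× C (H3) → no; 1× O (H1) → no.
Summing the matching environments: 2 + 5 = 7 matching atoms.

7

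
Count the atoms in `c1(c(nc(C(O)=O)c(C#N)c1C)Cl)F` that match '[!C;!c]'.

The query [!C;!c] means: neither aliphatic nor aromatic carbon — same as [!#6].
Check the 14 heavy atoms by environment: 1× n (aromatic) → match; 5× c (aromatic) → no; 1× Cl → match; 3× C → no; 1× N → match; 1× F → match; 2× O → match.
Summing the matching environments: 1 + 1 + 1 + 1 + 2 = 6 matching atoms.

6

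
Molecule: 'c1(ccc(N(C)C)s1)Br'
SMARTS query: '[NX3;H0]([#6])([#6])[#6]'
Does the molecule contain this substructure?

Yes

The pattern [NX3;H0]([#6])([#6])[#6] describes a trivalent nitrogen with no H, bonded to three carbons — a tertiary amine.
The molecule carries a dimethylamino group (-N(CH3)2), whose atoms satisfy every constraint of the query, so the pattern matches.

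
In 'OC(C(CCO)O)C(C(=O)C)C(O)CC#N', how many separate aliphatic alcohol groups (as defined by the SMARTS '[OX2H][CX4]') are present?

[OX2H][CX4] is the SMARTS for an aliphatic alcohol: a hydroxyl oxygen bound to an sp3 (X4) carbon.
The molecule carries 4 separate instances of a hydroxyl group (-OH) meeting every constraint; each maps to a distinct set of atoms, giving 4 matches.

4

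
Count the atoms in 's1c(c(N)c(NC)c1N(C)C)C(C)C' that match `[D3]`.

6

Check the 14 heavy atoms by environment: 1× s (aromatic, D2) → no; 4× c (aromatic, D3) → match; 1× C (D3) → match; 5× C (D1) → no; 1× N (D3) → match; 1× N (D1) → no; 1× N (D2) → no.
Summing the matching environments: 4 + 1 + 1 = 6 matching atoms.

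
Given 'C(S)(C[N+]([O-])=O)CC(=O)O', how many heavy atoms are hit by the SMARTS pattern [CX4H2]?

2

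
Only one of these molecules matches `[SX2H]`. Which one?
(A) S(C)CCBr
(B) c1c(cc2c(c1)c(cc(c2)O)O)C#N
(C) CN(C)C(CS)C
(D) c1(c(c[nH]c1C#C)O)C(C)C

C

[SX2H] describes an aliphatic sulfur with two connections, one being H (a thiol).
(A) has a methylthio ether (-SCH3) but the sulfur has H0 (bonded to two carbons), not H1.
(B) has a hydroxyl group (-OH) but it is an -OH, not an -SH.
(C) contains a thiol (-SH), which satisfies every atom and bond constraint.
(D) has a hydroxyl group (-OH) but it is an -OH, not an -SH.
So the answer is (C).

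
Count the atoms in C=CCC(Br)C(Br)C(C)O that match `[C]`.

7

The query [C] means: uppercase C matches aliphatic (non-aromatic) carbon only.
Check the 10 heavy atoms by environment: 7× C → match; 1× O → no; 2× Br → no.
That gives 7 matching atoms.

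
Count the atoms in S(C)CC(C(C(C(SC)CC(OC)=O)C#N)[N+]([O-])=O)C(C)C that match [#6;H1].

The query [#6;H1] means: any carbon bearing exactly one hydrogen.
Check the 22 heavy atoms by environment: 2× C (H2) → no; 5× C (H1) → match; 2× C (H0) → no; 3× O (H0) → no; 5× C (H3) → no; 2× S (H0) → no; 1× N (H0) → no; 1× N (charge +1, H0) → no; 1× O (charge -1, H0) → no.
That gives 5 matching atoms.

5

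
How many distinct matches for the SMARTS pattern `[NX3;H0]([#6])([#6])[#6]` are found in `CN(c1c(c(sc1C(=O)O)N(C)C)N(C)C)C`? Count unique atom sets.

[NX3;H0]([#6])([#6])[#6] is the SMARTS for a tertiary amine: a trivalent nitrogen with no H, bonded to three carbons.
The molecule carries 3 separate instances of a dimethylamino group (-N(CH3)2) meeting every constraint; each maps to a distinct set of atoms, giving 3 matches.

3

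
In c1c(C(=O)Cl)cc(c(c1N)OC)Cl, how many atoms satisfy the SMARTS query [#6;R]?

6

The query [#6;R] means: carbon that is part of a ring.
Check the 13 heavy atoms by environment: 6× c (aromatic, in 6-ring) → match; 2× Cl (acyclic) → no; 2× C (acyclic) → no; 2× O (acyclic) → no; 1× N (acyclic) → no.
That gives 6 matching atoms.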